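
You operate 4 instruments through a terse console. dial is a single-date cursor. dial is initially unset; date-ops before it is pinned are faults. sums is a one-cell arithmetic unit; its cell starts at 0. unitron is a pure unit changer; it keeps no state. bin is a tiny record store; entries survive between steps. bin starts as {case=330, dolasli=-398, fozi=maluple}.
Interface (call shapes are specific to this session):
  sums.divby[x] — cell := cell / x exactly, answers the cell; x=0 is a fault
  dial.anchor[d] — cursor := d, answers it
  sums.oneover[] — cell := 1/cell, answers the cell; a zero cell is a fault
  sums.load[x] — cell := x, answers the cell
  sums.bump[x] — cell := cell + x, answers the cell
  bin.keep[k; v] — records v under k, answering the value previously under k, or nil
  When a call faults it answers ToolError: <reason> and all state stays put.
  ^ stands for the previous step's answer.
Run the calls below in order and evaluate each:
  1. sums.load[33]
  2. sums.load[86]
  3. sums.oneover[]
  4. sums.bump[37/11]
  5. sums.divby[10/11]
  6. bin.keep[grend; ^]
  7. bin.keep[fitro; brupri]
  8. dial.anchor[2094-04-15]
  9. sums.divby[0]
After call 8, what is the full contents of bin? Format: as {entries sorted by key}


$ load x: 33
:: 33
$ load x: 86
:: 86
$ oneover
:: 1/86
$ bump x: 37/11
:: 3193/946
$ divby x: 10/11
:: 3193/860
$ keep k: grend v: ^
:: nil
$ keep k: fitro v: brupri
:: nil
$ anchor d: 2094-04-15
:: 2094-04-15
$ divby x: 0
:: ToolError: division by zero

Answer: {case=330, dolasli=-398, fitro=brupri, fozi=maluple, grend=3193/860}


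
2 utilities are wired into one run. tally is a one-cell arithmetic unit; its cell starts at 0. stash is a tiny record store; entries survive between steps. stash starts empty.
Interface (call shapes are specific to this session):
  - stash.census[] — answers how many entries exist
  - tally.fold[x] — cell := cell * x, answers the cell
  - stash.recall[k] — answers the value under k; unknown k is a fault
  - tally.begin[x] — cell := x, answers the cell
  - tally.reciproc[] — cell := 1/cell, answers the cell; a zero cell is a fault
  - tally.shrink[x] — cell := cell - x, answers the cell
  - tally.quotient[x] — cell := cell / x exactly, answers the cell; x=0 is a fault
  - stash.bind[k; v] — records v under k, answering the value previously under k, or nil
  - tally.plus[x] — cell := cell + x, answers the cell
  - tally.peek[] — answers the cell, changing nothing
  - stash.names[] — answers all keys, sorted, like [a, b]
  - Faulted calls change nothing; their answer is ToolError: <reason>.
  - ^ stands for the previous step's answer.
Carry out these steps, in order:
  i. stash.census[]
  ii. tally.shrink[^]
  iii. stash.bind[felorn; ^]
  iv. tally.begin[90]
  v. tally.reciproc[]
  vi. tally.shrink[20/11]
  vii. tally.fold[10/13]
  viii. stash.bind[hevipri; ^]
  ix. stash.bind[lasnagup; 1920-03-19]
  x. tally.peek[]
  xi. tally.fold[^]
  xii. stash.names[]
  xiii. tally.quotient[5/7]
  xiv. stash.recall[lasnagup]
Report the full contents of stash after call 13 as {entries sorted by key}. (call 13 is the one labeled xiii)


·→ census()
·← 0
·→ shrink(x→^)
·← 0
·→ bind(k→felorn, v→^)
·← nil
·→ begin(x→90)
·← 90
·→ reciproc()
·← 1/90
·→ shrink(x→20/11)
·← -1789/990
·→ fold(x→10/13)
·← -1789/1287
·→ bind(k→hevipri, v→^)
·← nil
·→ bind(k→lasnagup, v→1920-03-19)
·← nil
·→ peek()
·← -1789/1287
·→ fold(x→^)
·← 3200521/1656369
·→ names()
·← [felorn, hevipri, lasnagup]
·→ quotient(x→5/7)
·← 22403647/8281845
·→ recall(k→lasnagup)
·← 1920-03-19

Answer: {felorn=0, hevipri=-1789/1287, lasnagup=1920-03-19}


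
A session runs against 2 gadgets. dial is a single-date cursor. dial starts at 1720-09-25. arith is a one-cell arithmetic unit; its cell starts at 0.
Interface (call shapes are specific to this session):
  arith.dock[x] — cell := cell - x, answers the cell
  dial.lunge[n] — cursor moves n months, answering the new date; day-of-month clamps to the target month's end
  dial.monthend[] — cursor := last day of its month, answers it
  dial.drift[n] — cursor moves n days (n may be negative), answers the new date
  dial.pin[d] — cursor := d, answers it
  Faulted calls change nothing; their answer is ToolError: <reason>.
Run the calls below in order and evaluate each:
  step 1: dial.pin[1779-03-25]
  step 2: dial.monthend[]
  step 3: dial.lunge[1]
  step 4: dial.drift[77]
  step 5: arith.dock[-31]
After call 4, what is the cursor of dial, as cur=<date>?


>>> dial.pin d=1779-03-25
  1779-03-25
>>> dial.monthend
  1779-03-31
>>> dial.lunge n=1
  1779-04-30
>>> dial.drift n=77
  1779-07-16
>>> arith.dock x=-31
  31

Answer: cur=1779-07-16


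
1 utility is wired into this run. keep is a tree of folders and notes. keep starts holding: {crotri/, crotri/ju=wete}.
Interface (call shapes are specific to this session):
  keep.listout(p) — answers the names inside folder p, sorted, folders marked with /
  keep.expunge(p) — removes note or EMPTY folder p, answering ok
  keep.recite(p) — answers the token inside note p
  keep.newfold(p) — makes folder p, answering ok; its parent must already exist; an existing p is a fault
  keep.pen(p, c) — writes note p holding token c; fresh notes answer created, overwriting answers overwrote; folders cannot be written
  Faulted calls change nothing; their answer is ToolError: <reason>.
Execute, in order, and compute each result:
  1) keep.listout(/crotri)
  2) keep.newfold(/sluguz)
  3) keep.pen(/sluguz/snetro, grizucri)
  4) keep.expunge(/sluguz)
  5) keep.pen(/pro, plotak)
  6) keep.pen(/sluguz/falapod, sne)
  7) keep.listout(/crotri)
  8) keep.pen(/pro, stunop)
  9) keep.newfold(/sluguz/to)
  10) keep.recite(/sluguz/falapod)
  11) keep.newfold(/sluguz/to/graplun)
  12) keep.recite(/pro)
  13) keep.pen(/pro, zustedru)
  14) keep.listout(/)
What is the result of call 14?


# keep.listout(p: /crotri) : [ju]
# keep.newfold(p: /sluguz) : ok
# keep.pen(p: /sluguz/snetro, c: grizucri) : created
# keep.expunge(p: /sluguz) : ToolError: not empty
# keep.pen(p: /pro, c: plotak) : created
# keep.pen(p: /sluguz/falapod, c: sne) : created
# keep.listout(p: /crotri) : [ju]
# keep.pen(p: /pro, c: stunop) : overwrote
# keep.newfold(p: /sluguz/to) : ok
# keep.recite(p: /sluguz/falapod) : sne
# keep.newfold(p: /sluguz/to/graplun) : ok
# keep.recite(p: /pro) : stunop
# keep.pen(p: /pro, c: zustedru) : overwrote
# keep.listout(p: /) : [crotri/, pro, sluguz/]

Answer: [crotri/, pro, sluguz/]


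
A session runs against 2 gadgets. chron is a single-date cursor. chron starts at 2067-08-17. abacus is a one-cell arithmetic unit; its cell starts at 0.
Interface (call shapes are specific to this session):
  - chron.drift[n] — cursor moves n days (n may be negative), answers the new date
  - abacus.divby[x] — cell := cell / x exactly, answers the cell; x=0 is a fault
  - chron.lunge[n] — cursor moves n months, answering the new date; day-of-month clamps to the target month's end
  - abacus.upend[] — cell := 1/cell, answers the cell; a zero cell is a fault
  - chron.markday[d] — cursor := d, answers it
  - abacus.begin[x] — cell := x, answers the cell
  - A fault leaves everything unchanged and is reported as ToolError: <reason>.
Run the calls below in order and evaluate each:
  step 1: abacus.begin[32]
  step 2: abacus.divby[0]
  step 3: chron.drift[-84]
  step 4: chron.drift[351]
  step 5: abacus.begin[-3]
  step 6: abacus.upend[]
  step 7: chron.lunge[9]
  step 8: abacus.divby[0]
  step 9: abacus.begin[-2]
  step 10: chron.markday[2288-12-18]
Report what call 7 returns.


;; abacus.begin(x: 32) ~> 32
;; abacus.divby(x: 0) ~> ToolError: division by zero
;; chron.drift(n: -84) ~> 2067-05-25
;; chron.drift(n: 351) ~> 2068-05-10
;; abacus.begin(x: -3) ~> -3
;; abacus.upend() ~> -1/3
;; chron.lunge(n: 9) ~> 2069-02-10
;; abacus.divby(x: 0) ~> ToolError: division by zero
;; abacus.begin(x: -2) ~> -2
;; chron.markday(d: 2288-12-18) ~> 2288-12-18

Answer: 2069-02-10


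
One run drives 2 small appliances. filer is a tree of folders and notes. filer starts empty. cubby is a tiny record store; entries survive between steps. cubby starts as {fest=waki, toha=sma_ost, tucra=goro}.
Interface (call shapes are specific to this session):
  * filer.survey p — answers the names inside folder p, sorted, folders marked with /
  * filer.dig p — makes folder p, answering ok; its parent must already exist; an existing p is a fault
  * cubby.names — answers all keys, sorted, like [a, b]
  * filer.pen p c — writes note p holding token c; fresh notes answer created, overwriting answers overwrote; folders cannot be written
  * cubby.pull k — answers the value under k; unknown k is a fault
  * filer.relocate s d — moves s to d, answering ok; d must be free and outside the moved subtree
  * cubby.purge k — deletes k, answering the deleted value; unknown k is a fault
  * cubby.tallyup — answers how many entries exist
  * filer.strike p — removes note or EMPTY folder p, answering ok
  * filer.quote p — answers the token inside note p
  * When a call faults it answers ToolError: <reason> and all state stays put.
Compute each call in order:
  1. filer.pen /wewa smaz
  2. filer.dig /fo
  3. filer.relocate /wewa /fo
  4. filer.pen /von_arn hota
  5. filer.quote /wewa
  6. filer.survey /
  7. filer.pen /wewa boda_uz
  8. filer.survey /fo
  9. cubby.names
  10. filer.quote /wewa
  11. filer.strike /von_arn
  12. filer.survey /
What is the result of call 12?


> filer.pen /wewa smaz
[out] created
> filer.dig /fo
[out] ok
> filer.relocate /wewa /fo
[out] ToolError: exists
> filer.pen /von_arn hota
[out] created
> filer.quote /wewa
[out] smaz
> filer.survey /
[out] [fo/, von_arn, wewa]
> filer.pen /wewa boda_uz
[out] overwrote
> filer.survey /fo
[out] []
> cubby.names
[out] [fest, toha, tucra]
> filer.quote /wewa
[out] boda_uz
> filer.strike /von_arn
[out] ok
> filer.survey /
[out] [fo/, wewa]

Answer: [fo/, wewa]


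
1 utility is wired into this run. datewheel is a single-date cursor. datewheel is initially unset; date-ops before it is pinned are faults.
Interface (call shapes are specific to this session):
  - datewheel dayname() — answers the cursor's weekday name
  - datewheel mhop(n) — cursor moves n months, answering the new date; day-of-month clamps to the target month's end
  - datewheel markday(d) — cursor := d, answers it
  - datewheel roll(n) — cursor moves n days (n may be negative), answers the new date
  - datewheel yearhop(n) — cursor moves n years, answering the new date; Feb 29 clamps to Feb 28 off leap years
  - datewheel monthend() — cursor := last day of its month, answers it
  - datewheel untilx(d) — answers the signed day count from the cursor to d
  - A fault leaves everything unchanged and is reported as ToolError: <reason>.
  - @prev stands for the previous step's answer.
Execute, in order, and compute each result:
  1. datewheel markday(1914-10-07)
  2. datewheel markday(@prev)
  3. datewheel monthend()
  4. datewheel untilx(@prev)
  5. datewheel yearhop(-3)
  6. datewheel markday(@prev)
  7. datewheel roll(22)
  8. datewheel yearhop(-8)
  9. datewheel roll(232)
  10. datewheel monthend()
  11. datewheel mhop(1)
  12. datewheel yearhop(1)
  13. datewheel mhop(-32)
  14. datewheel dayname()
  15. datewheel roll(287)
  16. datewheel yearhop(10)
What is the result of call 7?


$ datewheel markday 1914-10-07
= 1914-10-07
$ datewheel markday @prev
= 1914-10-07
$ datewheel monthend
= 1914-10-31
$ datewheel untilx @prev
= 0
$ datewheel yearhop -3
= 1911-10-31
$ datewheel markday @prev
= 1911-10-31
$ datewheel roll 22
= 1911-11-22
$ datewheel yearhop -8
= 1903-11-22
$ datewheel roll 232
= 1904-07-11
$ datewheel monthend
= 1904-07-31
$ datewheel mhop 1
= 1904-08-31
$ datewheel yearhop 1
= 1905-08-31
$ datewheel mhop -32
= 1902-12-31
$ datewheel dayname
= Wednesday
$ datewheel roll 287
= 1903-10-14
$ datewheel yearhop 10
= 1913-10-14

Answer: 1911-11-22


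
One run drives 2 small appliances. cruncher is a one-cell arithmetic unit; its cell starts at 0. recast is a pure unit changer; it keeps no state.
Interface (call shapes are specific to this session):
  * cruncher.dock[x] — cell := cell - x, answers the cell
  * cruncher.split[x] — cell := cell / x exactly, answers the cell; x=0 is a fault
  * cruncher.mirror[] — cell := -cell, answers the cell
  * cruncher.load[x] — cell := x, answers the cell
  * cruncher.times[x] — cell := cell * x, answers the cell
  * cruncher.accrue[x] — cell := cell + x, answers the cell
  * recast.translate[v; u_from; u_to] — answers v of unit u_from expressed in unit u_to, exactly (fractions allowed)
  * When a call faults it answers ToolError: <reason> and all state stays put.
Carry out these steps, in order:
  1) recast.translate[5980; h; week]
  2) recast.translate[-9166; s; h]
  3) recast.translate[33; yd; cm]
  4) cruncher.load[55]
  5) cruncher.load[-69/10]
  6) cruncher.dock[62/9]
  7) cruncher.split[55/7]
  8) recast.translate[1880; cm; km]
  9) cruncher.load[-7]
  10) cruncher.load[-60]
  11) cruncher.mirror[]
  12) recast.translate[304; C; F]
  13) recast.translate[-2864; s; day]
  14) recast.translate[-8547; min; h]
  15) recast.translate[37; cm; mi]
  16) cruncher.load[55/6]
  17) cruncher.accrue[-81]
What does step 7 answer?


CALL translate[v: 5980; u_from: h; u_to: week]
RET  1495/42
CALL translate[v: -9166; u_from: s; u_to: h]
RET  -4583/1800
CALL translate[v: 33; u_from: yd; u_to: cm]
RET  75438/25
CALL load[x: 55]
RET  55
CALL load[x: -69/10]
RET  -69/10
CALL dock[x: 62/9]
RET  -1241/90
CALL split[x: 55/7]
RET  -8687/4950
CALL translate[v: 1880; u_from: cm; u_to: km]
RET  47/2500
CALL load[x: -7]
RET  -7
CALL load[x: -60]
RET  -60
CALL mirror[]
RET  60
CALL translate[v: 304; u_from: C; u_to: F]
RET  2896/5
CALL translate[v: -2864; u_from: s; u_to: day]
RET  -179/5400
CALL translate[v: -8547; u_from: min; u_to: h]
RET  -2849/20
CALL translate[v: 37; u_from: cm; u_to: mi]
RET  185/804672
CALL load[x: 55/6]
RET  55/6
CALL accrue[x: -81]
RET  -431/6

Answer: -8687/4950


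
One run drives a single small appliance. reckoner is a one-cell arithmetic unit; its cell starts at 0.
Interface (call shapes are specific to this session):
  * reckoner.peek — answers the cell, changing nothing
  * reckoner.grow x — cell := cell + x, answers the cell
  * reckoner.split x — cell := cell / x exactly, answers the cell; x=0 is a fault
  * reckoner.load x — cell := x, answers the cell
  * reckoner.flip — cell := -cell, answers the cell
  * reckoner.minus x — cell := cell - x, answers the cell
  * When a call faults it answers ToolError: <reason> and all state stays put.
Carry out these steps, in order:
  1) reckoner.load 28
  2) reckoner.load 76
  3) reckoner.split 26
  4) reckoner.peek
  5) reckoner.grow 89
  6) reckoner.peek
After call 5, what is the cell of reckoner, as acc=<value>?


>> reckoner.load(28)
<< 28
>> reckoner.load(76)
<< 76
>> reckoner.split(26)
<< 38/13
>> reckoner.peek()
<< 38/13
>> reckoner.grow(89)
<< 1195/13
>> reckoner.peek()
<< 1195/13

Answer: acc=1195/13


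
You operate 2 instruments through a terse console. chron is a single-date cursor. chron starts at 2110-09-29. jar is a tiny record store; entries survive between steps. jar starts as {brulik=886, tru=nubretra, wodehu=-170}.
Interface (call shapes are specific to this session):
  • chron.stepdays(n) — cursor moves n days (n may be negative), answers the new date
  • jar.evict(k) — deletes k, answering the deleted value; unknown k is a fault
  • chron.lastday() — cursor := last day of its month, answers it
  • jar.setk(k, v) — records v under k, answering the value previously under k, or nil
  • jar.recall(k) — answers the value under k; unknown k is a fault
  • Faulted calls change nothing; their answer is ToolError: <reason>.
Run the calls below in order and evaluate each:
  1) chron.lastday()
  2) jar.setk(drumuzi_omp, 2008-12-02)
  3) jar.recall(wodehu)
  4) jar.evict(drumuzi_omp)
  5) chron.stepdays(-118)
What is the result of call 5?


Answer: 2110-06-04

Derivation:
-- chron.lastday() -> 2110-09-30
-- jar.setk(drumuzi_omp, 2008-12-02) -> nil
-- jar.recall(wodehu) -> -170
-- jar.evict(drumuzi_omp) -> 2008-12-02
-- chron.stepdays(-118) -> 2110-06-04


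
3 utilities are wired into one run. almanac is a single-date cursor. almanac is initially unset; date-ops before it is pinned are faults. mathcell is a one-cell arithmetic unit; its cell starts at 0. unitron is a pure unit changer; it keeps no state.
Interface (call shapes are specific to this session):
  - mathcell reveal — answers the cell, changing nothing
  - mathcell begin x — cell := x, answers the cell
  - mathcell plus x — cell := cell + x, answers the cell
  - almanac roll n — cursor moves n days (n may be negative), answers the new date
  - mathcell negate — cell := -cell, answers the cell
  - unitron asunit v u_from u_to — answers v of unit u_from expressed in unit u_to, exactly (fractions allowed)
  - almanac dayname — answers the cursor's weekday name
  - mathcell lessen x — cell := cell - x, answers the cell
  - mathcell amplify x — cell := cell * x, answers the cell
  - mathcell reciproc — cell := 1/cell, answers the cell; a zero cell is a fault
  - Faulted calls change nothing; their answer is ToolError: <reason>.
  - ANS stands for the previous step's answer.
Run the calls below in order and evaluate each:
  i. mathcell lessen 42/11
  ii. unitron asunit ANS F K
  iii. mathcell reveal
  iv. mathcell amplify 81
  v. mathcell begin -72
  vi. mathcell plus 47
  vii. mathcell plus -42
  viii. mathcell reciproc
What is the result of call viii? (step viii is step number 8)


Answer: -1/67

Derivation:
Then mathcell lessen(x→42/11), → -42/11.
Then unitron asunit(v→ANS, u_from→F, u_to→K), and observe 501437/1980.
I use mathcell reveal(), giving -42/11.
Now I run mathcell amplify(x→81), and observe -3402/11.
I try mathcell begin(x→-72), and get -72.
I run mathcell plus(x→47), and observe -25.
I call mathcell plus(x→-42), giving -67.
Then mathcell reciproc(), giving -1/67.


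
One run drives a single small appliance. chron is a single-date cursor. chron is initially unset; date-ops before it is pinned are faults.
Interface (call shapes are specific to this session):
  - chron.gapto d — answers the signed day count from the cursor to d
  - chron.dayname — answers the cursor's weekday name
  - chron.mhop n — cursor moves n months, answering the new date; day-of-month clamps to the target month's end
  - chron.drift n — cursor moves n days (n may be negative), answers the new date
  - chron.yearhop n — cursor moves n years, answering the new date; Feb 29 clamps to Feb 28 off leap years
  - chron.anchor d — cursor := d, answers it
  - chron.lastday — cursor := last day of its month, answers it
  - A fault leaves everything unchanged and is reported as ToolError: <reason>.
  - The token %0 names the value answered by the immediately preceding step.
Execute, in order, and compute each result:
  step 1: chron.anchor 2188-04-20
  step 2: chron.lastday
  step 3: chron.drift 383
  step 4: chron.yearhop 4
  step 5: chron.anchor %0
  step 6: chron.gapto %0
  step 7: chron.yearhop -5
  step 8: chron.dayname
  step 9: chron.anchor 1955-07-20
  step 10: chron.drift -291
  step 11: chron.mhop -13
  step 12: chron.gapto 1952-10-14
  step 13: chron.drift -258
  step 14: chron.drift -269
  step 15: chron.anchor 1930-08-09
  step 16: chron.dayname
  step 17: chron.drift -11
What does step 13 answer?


Act: chron.anchor[d: 2188-04-20]
Obs: 2188-04-20
Act: chron.lastday[]
Obs: 2188-04-30
Act: chron.drift[n: 383]
Obs: 2189-05-18
Act: chron.yearhop[n: 4]
Obs: 2193-05-18
Act: chron.anchor[d: %0]
Obs: 2193-05-18
Act: chron.gapto[d: %0]
Obs: 0
Act: chron.yearhop[n: -5]
Obs: 2188-05-18
Act: chron.dayname[]
Obs: Sunday
Act: chron.anchor[d: 1955-07-20]
Obs: 1955-07-20
Act: chron.drift[n: -291]
Obs: 1954-10-02
Act: chron.mhop[n: -13]
Obs: 1953-09-02
Act: chron.gapto[d: 1952-10-14]
Obs: -323
Act: chron.drift[n: -258]
Obs: 1952-12-18
Act: chron.drift[n: -269]
Obs: 1952-03-24
Act: chron.anchor[d: 1930-08-09]
Obs: 1930-08-09
Act: chron.dayname[]
Obs: Saturday
Act: chron.drift[n: -11]
Obs: 1930-07-29

Answer: 1952-12-18


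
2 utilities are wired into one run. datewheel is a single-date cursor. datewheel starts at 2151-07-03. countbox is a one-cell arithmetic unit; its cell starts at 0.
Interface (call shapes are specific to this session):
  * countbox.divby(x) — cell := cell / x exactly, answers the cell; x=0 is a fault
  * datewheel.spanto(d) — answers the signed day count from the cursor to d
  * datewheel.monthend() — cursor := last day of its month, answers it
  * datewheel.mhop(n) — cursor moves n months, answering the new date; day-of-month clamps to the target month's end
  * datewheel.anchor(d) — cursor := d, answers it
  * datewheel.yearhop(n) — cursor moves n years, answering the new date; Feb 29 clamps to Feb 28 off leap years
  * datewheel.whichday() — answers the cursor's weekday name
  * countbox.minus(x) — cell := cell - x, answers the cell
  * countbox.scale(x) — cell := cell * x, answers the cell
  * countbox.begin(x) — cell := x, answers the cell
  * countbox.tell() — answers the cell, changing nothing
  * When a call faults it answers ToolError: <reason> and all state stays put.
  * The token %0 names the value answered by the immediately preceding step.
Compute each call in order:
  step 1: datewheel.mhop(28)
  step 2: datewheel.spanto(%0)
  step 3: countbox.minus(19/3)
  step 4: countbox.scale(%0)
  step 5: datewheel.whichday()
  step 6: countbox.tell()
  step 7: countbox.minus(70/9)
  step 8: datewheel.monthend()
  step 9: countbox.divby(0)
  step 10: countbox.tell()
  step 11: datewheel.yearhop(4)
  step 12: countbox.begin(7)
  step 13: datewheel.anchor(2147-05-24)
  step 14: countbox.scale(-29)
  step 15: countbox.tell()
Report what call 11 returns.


Then datewheel.mhop using n→28, and see 2153-11-03.
I use datewheel.spanto using d→%0, and get 0.
I call countbox.minus using x→19/3, and get -19/3.
Then countbox.scale using x→%0, — result: 361/9.
Then datewheel.whichday: Saturday.
Calling countbox.tell(): 361/9.
Invoking countbox.minus using x→70/9, and see 97/3.
Invoking datewheel.monthend, — result: 2153-11-30.
I run countbox.divby using x→0, — result: ToolError: division by zero.
I run countbox.tell(), which returns 97/3.
I try datewheel.yearhop using n→4, and get 2157-11-30.
Calling countbox.begin using x→7, which returns 7.
I use datewheel.anchor using d→2147-05-24, — result: 2147-05-24.
Using countbox.scale using x→-29, and get -203.
I try countbox.tell, and observe -203.

Answer: 2157-11-30


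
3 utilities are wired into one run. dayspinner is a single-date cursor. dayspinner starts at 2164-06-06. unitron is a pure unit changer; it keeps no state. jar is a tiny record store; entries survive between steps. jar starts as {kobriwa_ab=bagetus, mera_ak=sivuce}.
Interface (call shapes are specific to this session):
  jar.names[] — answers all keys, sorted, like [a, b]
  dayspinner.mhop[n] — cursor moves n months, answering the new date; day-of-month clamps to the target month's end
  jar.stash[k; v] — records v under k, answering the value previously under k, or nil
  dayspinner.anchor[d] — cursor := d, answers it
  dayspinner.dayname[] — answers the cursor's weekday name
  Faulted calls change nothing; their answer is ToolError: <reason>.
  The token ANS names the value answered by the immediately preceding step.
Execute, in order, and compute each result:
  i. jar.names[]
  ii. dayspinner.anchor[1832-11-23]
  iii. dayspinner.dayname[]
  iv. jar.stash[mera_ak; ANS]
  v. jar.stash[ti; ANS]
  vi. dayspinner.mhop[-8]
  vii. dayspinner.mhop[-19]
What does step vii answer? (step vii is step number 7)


Answer: 1830-08-23

Derivation:
% 1. jar.names() : [kobriwa_ab, mera_ak]
% 2. dayspinner.anchor(d='1832-11-23') : 1832-11-23
% 3. dayspinner.dayname() : Friday
% 4. jar.stash(k='mera_ak', v='ANS') : sivuce
% 5. jar.stash(k='ti', v='ANS') : nil
% 6. dayspinner.mhop(n='-8') : 1832-03-23
% 7. dayspinner.mhop(n='-19') : 1830-08-23


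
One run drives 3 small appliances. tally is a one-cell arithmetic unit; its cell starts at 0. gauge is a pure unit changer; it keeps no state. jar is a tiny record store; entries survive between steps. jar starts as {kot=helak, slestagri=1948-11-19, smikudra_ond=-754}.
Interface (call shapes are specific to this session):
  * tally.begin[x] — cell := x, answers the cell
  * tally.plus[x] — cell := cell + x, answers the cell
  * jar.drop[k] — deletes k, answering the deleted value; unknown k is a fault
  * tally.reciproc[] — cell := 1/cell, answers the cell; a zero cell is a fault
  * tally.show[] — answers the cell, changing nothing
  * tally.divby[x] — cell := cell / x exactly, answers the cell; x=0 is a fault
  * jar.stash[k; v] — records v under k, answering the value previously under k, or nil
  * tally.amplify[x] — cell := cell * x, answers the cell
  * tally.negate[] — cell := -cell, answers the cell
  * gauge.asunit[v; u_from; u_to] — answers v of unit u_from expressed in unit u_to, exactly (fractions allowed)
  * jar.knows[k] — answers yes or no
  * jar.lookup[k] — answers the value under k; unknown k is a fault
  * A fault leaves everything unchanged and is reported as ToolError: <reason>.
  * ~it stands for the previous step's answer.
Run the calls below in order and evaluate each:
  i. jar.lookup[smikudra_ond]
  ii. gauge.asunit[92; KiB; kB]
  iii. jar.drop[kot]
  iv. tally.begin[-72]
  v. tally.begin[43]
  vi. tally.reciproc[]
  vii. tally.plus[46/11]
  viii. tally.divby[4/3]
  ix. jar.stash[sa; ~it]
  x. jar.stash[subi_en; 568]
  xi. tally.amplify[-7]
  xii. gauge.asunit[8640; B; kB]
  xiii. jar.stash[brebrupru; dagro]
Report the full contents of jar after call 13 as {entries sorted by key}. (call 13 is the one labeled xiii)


Do: jar.lookup[k→smikudra_ond]
See: -754
Do: gauge.asunit[v→92; u_from→KiB; u_to→kB]
See: 11776/125
Do: jar.drop[k→kot]
See: helak
Do: tally.begin[x→-72]
See: -72
Do: tally.begin[x→43]
See: 43
Do: tally.reciproc[]
See: 1/43
Do: tally.plus[x→46/11]
See: 1989/473
Do: tally.divby[x→4/3]
See: 5967/1892
Do: jar.stash[k→sa; v→~it]
See: nil
Do: jar.stash[k→subi_en; v→568]
See: nil
Do: tally.amplify[x→-7]
See: -41769/1892
Do: gauge.asunit[v→8640; u_from→B; u_to→kB]
See: 216/25
Do: jar.stash[k→brebrupru; v→dagro]
See: nil

Answer: {brebrupru=dagro, sa=5967/1892, slestagri=1948-11-19, smikudra_ond=-754, subi_en=568}


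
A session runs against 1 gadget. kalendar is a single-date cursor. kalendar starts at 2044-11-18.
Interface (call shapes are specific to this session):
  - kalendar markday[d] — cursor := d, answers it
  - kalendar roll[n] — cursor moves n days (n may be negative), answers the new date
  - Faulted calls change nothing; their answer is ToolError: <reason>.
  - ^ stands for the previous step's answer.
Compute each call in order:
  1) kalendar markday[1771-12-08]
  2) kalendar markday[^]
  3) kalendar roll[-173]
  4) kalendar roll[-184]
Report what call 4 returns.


Answer: 1770-12-16

Derivation:
Using kalendar markday on d→1771-12-08, and observe 1771-12-08.
Now I run kalendar markday on d→^, and see 1771-12-08.
I try kalendar roll on n→-173, — result: 1771-06-18.
Then kalendar roll on n→-184, and see 1770-12-16.


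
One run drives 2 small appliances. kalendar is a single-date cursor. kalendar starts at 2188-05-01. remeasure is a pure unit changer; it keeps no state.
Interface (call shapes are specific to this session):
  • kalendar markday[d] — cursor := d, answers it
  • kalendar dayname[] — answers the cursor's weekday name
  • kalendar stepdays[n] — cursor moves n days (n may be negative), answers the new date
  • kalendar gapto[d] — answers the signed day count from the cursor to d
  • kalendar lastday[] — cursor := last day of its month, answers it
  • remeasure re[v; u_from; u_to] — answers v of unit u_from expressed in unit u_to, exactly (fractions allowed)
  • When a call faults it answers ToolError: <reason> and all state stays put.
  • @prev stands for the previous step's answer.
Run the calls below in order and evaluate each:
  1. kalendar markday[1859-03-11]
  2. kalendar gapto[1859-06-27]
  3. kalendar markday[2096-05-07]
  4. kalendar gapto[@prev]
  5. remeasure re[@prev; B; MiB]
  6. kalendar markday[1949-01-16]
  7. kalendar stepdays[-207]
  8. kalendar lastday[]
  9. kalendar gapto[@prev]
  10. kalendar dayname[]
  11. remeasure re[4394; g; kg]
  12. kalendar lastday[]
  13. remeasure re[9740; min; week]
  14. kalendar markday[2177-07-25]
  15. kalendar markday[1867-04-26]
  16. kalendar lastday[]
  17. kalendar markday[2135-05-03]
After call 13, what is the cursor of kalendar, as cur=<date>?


Answer: cur=1948-06-30

Derivation:
>>> kalendar markday 1859-03-11
[out] 1859-03-11
>>> kalendar gapto 1859-06-27
[out] 108
>>> kalendar markday 2096-05-07
[out] 2096-05-07
>>> kalendar gapto @prev
[out] 0
>>> remeasure re @prev B MiB
[out] 0
>>> kalendar markday 1949-01-16
[out] 1949-01-16
>>> kalendar stepdays -207
[out] 1948-06-23
>>> kalendar lastday
[out] 1948-06-30
>>> kalendar gapto @prev
[out] 0
>>> kalendar dayname
[out] Wednesday
>>> remeasure re 4394 g kg
[out] 2197/500
>>> kalendar lastday
[out] 1948-06-30
>>> remeasure re 9740 min week
[out] 487/504
>>> kalendar markday 2177-07-25
[out] 2177-07-25
>>> kalendar markday 1867-04-26
[out] 1867-04-26
>>> kalendar lastday
[out] 1867-04-30
>>> kalendar markday 2135-05-03
[out] 2135-05-03


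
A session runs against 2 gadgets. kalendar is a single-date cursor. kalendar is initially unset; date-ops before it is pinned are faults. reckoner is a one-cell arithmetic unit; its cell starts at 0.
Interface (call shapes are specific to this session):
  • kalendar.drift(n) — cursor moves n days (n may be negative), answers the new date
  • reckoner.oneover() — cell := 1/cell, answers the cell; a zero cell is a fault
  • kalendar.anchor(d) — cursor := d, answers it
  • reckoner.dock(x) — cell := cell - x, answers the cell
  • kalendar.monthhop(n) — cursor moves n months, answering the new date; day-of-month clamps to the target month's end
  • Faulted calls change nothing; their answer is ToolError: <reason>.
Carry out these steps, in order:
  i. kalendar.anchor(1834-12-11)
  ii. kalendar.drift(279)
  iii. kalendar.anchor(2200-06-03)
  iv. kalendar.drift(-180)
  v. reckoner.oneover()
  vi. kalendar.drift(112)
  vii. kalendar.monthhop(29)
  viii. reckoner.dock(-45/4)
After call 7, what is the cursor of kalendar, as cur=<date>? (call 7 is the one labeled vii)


% kalendar.anchor d=1834-12-11
= 1834-12-11
% kalendar.drift n=279
= 1835-09-16
% kalendar.anchor d=2200-06-03
= 2200-06-03
% kalendar.drift n=-180
= 2199-12-05
% reckoner.oneover
= ToolError: reciprocal of zero
% kalendar.drift n=112
= 2200-03-27
% kalendar.monthhop n=29
= 2202-08-27
% reckoner.dock x=-45/4
= 45/4

Answer: cur=2202-08-27


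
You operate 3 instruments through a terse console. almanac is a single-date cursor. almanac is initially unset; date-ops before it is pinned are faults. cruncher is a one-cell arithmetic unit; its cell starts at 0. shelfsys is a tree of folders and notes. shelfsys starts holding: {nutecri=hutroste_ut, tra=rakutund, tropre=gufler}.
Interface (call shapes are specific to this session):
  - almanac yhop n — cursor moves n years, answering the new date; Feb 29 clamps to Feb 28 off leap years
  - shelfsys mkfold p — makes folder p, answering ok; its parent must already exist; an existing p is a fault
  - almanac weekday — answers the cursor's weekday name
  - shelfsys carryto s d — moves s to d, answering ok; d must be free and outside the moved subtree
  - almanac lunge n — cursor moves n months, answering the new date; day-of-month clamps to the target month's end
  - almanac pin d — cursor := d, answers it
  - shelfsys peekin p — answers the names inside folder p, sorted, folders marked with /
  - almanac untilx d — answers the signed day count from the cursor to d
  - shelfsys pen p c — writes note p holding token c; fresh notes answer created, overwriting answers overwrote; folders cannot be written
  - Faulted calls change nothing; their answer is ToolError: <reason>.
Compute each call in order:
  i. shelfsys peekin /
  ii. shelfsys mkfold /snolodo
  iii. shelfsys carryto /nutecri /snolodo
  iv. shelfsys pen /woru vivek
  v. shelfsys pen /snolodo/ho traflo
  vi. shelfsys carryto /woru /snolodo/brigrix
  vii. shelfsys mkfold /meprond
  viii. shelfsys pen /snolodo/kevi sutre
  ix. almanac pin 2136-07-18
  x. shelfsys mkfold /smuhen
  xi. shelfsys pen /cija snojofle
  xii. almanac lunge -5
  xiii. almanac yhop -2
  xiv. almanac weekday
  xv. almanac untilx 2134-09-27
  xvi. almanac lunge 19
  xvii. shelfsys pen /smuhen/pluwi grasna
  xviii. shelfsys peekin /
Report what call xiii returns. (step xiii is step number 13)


Answer: 2134-02-18

Derivation:
Invoking shelfsys peekin using p='/', and see [nutecri, tra, tropre].
Using shelfsys mkfold using p='/snolodo', → ok.
Next I call shelfsys carryto using s='/nutecri', d='/snolodo': ToolError: exists.
Calling shelfsys pen using p='/woru', c='vivek', and get created.
Then shelfsys pen using p='/snolodo/ho', c='traflo', → created.
Then shelfsys carryto using s='/woru', d='/snolodo/brigrix', yielding ok.
Calling shelfsys mkfold using p='/meprond', and see ok.
I try shelfsys pen using p='/snolodo/kevi', c='sutre', → created.
Calling almanac pin using d='2136-07-18', and observe 2136-07-18.
Next I call shelfsys mkfold using p='/smuhen': ok.
Now I run shelfsys pen using p='/cija', c='snojofle', which returns created.
I call almanac lunge using n='-5', and get 2136-02-18.
I use almanac yhop using n='-2', and observe 2134-02-18.
I invoke almanac weekday, and get Thursday.
Invoking almanac untilx using d='2134-09-27', — result: 221.
Then almanac lunge using n='19', yielding 2135-09-18.
Using shelfsys pen using p='/smuhen/pluwi', c='grasna', — result: created.
Next I call shelfsys peekin using p='/', which returns [cija, meprond/, nutecri, smuhen/, snolodo/, tra, tropre].


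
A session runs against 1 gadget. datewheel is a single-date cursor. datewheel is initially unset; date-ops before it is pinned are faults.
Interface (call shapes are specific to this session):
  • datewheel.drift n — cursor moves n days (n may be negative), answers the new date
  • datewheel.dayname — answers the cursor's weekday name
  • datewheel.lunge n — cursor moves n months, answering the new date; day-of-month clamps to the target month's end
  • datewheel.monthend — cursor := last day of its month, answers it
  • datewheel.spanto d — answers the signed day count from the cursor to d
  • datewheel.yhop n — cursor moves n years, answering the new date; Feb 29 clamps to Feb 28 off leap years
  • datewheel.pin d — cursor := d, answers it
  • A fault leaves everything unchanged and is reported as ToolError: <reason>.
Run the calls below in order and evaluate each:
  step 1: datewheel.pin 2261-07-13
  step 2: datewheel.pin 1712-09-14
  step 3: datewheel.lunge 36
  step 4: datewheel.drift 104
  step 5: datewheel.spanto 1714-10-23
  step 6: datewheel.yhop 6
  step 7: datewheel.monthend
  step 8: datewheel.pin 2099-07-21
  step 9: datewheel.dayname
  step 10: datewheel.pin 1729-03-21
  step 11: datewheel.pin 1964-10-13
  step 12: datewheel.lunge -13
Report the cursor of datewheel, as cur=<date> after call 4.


→ datewheel.pin(d→2261-07-13)
← 2261-07-13
→ datewheel.pin(d→1712-09-14)
← 1712-09-14
→ datewheel.lunge(n→36)
← 1715-09-14
→ datewheel.drift(n→104)
← 1715-12-27
→ datewheel.spanto(d→1714-10-23)
← -430
→ datewheel.yhop(n→6)
← 1721-12-27
→ datewheel.monthend()
← 1721-12-31
→ datewheel.pin(d→2099-07-21)
← 2099-07-21
→ datewheel.dayname()
← Tuesday
→ datewheel.pin(d→1729-03-21)
← 1729-03-21
→ datewheel.pin(d→1964-10-13)
← 1964-10-13
→ datewheel.lunge(n→-13)
← 1963-09-13

Answer: cur=1715-12-27


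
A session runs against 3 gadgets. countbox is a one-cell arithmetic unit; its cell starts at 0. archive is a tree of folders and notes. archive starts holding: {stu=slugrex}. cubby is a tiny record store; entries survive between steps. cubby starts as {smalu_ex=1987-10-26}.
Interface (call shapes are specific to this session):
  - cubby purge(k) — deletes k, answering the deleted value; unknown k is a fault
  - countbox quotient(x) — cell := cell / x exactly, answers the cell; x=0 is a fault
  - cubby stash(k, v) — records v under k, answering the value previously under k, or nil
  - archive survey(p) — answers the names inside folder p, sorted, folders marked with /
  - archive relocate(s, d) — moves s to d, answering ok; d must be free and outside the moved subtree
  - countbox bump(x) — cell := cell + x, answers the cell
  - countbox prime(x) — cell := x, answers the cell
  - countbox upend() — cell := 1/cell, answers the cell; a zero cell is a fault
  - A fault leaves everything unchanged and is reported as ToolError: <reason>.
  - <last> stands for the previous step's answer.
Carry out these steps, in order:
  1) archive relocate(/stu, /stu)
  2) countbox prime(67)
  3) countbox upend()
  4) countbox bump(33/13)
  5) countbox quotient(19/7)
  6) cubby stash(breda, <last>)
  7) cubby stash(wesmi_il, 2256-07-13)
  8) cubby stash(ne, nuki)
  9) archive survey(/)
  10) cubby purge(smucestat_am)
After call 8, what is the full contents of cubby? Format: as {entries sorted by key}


>>> archive relocate /stu /stu
  ToolError: exists
>>> countbox prime 67
  67
>>> countbox upend
  1/67
>>> countbox bump 33/13
  2224/871
>>> countbox quotient 19/7
  15568/16549
>>> cubby stash breda <last>
  nil
>>> cubby stash wesmi_il 2256-07-13
  nil
>>> cubby stash ne nuki
  nil
>>> archive survey /
  [stu]
>>> cubby purge smucestat_am
  ToolError: no such key smucestat_am

Answer: {breda=15568/16549, ne=nuki, smalu_ex=1987-10-26, wesmi_il=2256-07-13}


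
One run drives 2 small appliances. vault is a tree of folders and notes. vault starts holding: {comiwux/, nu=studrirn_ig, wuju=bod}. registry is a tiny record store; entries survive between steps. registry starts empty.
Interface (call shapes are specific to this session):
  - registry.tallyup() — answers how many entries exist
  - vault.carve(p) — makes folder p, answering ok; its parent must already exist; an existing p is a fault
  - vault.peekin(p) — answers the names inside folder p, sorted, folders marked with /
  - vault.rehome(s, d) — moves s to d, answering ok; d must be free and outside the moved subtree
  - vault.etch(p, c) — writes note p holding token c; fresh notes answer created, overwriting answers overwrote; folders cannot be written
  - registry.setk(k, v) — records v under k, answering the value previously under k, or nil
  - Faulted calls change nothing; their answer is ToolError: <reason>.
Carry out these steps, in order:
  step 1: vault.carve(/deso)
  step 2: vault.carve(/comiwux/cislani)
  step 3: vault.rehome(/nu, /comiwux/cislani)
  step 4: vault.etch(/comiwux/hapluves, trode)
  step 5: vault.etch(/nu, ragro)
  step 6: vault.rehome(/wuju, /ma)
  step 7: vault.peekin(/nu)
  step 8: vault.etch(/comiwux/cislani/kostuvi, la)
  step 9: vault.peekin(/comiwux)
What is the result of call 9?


> vault.carve p→/deso
[out] ok
> vault.carve p→/comiwux/cislani
[out] ok
> vault.rehome s→/nu d→/comiwux/cislani
[out] ToolError: exists
> vault.etch p→/comiwux/hapluves c→trode
[out] created
> vault.etch p→/nu c→ragro
[out] overwrote
> vault.rehome s→/wuju d→/ma
[out] ok
> vault.peekin p→/nu
[out] ToolError: not a directory
> vault.etch p→/comiwux/cislani/kostuvi c→la
[out] created
> vault.peekin p→/comiwux
[out] [cislani/, hapluves]

Answer: [cislani/, hapluves]


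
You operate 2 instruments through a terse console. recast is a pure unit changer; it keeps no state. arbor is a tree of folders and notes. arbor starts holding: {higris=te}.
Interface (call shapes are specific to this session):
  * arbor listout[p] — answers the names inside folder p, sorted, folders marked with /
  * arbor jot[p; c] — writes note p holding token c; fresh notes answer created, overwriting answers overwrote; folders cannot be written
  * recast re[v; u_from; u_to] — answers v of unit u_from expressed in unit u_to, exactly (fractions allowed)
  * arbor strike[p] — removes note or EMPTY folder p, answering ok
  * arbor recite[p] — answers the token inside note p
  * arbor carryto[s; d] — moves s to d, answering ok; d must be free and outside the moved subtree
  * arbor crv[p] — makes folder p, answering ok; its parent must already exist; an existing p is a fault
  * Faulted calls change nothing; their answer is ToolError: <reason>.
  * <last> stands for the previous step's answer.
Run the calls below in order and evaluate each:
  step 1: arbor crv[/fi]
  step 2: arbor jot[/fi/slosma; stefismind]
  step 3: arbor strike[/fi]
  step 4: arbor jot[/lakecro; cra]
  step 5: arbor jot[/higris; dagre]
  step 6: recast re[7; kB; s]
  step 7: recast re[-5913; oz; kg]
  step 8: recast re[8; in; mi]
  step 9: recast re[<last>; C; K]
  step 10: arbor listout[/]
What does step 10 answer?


Answer: [fi/, higris, lakecro]

Derivation:
Do: arbor crv[/fi]
See: ok
Do: arbor jot[/fi/slosma; stefismind]
See: created
Do: arbor strike[/fi]
See: ToolError: not empty
Do: arbor jot[/lakecro; cra]
See: created
Do: arbor jot[/higris; dagre]
See: overwrote
Do: recast re[7; kB; s]
See: ToolError: incompatible units
Do: recast re[-5913; oz; kg]
See: -268209168381/1600000000
Do: recast re[8; in; mi]
See: 1/7920
Do: recast re[<last>; C; K]
See: 2163349/7920
Do: arbor listout[/]
See: [fi/, higris, lakecro]
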